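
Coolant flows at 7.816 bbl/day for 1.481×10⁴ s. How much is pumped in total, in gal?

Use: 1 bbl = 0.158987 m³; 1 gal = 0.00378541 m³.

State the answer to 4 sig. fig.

56.27 gal

7.816 bbl/day → 1.43824×10⁻⁵ m³/s
V = Q × t = 1.43824×10⁻⁵ × 14810 = 0.213003 m³
In gal: 0.213003 / 0.00378541 = 56.2695 gal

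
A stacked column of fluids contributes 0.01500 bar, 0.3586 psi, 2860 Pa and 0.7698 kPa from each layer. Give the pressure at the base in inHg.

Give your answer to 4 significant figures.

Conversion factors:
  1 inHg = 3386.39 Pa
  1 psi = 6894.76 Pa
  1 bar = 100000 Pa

2.245 inHg

0.01500 bar × 100000 = 1500 Pa
0.3586 psi × 6894.76 = 2472.46 Pa
2860 Pa (already Pa)
0.7698 kPa × 1000 = 769.8 Pa
Combined: 1500 + 2472.46 + 2860 + 769.8 = 7602.26 Pa
In inHg: 7602.26 / 3386.39 = 2.24495 inHg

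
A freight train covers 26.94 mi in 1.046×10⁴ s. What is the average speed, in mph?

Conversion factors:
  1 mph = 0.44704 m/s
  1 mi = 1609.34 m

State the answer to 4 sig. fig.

9.272 mph

26.94 mi × 1609.34 → 43355.6 m
v = d / t = 43355.6 m / 10460 s = 4.14489 m/s
4.14489 m/s ÷ (0.44704 m/s/mph) = 9.27185 mph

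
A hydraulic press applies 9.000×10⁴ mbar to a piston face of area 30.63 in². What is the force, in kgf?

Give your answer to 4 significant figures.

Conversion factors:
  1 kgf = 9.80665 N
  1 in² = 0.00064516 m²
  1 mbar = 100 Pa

9.000×10⁴ mbar × 100 → 9×10⁶ Pa
30.63 in² × 0.00064516 → 0.0197613 m²
F = P × A = 9×10⁶ Pa × 0.0197613 m² = 177852 N
177852 N ÷ (9.80665 N/kgf) = 18135.9 kgf

1.814×10⁴ kgf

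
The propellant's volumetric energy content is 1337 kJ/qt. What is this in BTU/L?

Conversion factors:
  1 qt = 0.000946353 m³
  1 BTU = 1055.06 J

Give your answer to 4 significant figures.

1337 kJ/qt × 1000 J/kJ ÷ 0.000946353 m³/qt = 1.41279×10⁹ J/m³
1.41279×10⁹ J/m³ ÷ 1055.06 J/BTU × 0.001 m³/L = 1339.06 BTU/L

1339 BTU/L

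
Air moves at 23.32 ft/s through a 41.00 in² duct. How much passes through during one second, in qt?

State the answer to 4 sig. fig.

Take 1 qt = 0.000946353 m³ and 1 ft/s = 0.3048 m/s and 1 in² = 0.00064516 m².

23.32 ft/s × 0.3048 → 7.10794 m/s
41.00 in² × 0.00064516 → 0.0264516 m²
V = v × A × t = 7.10794 m/s × 0.0264516 m² × 1 s = 0.188016 m³
0.188016 m³ ÷ (0.000946353 m³/qt) = 198.674 qt

198.7 qt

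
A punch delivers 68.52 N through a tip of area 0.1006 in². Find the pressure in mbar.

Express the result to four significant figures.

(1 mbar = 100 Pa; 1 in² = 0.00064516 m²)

0.1006 in² × 0.00064516 = 6.49031×10⁻⁵ m²
P = F / A = 68.52 N / 6.49031×10⁻⁵ m² = 1.05573×10⁶ Pa
1.05573×10⁶ Pa ÷ (100 Pa/mbar) = 10557.3 mbar

1.056×10⁴ mbar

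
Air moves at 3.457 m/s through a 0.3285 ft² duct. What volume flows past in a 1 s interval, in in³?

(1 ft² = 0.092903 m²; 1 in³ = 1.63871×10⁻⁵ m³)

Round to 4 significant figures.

6438 in³

0.3285 ft² × 0.092903 → 0.0305186 m²
V = v × A × t = 3.457 m/s × 0.0305186 m² × 1 s = 0.105503 m³
0.105503 m³ ÷ (1.63871×10⁻⁵ m³/in³) = 6438.17 in³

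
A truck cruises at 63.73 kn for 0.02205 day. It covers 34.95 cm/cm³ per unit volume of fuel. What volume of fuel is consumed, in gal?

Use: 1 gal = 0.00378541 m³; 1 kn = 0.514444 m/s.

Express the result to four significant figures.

47.21 gal

63.73 kn → 32.7855 m/s
0.02205 day → 1905.12 s
d = v × t = 32.7855 × 1905.12 = 62460.3 m
34.95 cm/cm³ → 349500 m/m³
V = d / (distance per unit fuel) = 62460.3 / 349500 = 0.178713 m³
In gal: 0.178713 / 0.00378541 = 47.211 gal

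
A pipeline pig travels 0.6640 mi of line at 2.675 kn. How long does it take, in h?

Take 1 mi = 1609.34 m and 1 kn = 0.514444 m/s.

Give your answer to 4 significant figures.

0.2157 h

0.6640 mi × 1609.34 → 1068.6 m
2.675 kn × 0.514444 → 1.37614 m/s
t = d / v = 1068.6 m / 1.37614 m/s = 776.52 s
776.52 s ÷ (3600 s/h) = 0.2157 h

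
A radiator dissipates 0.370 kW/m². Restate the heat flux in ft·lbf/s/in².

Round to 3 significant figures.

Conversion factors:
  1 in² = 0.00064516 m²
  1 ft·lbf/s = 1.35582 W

0.370 kW/m² × 1000 W/kW = 370 W/m²
370 W/m² ÷ 1.35582 W/ft·lbf/s × 0.00064516 m²/in² = 0.176063 ft·lbf/s/in²

0.176 ft·lbf/s/in²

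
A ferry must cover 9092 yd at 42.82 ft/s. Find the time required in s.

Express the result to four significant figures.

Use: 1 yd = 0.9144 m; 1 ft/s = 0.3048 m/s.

9092 yd × 0.9144 → 8313.72 m
42.82 ft/s × 0.3048 → 13.0515 m/s
t = d / v = 8313.72 m / 13.0515 m/s = 636.993 s

637.0 s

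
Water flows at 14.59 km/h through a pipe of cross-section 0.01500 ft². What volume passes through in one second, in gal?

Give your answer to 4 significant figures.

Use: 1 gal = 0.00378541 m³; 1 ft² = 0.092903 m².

14.59 km/h × (1/3.6) = 4.05278 m/s
0.01500 ft² × 0.092903 = 0.00139354 m²
V = v × A × t = 4.05278 m/s × 0.00139354 m² × 1 s = 0.00564771 m³
0.00564771 m³ ÷ (0.00378541 m³/gal) = 1.49197 gal

1.492 gal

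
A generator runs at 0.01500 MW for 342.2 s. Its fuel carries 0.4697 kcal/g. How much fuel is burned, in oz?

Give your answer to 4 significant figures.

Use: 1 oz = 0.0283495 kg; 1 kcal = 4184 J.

92.13 oz

0.01500 MW → 15000 W
E = P × t = 15000 × 342.2 = 5.133×10⁶ J
0.4697 kcal/g → 1.96522×10⁶ J/kg
m = E / e_s = 5.133×10⁶ / 1.96522×10⁶ = 2.61192 kg
In oz: 2.61192 / 0.0283495 = 92.1328 oz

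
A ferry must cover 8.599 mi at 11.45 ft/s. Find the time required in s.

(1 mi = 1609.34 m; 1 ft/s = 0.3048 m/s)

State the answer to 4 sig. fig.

8.599 mi × 1609.34 = 13838.7 m
11.45 ft/s × 0.3048 = 3.48996 m/s
t = d / v = 13838.7 m / 3.48996 m/s = 3965.29 s

3965 s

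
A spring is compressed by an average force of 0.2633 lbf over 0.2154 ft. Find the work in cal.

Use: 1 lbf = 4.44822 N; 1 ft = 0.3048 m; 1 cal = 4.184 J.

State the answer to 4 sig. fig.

0.01838 cal

0.2633 lbf × 4.44822 = 1.17122 N
0.2154 ft × 0.3048 = 0.0656539 m
W = F × d = 1.17122 N × 0.0656539 m = 0.0768952 J
0.0768952 J ÷ (4.184 J/cal) = 0.0183784 cal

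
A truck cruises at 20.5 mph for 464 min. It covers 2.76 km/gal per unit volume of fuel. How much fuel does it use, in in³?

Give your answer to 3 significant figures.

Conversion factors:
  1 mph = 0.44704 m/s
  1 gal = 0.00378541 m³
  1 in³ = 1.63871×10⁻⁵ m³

2.14×10⁴ in³

20.5 mph → 9.16432 m/s
464 min → 27840 s
d = v × t = 9.16432 × 27840 = 255135 m
2.76 km/gal → 729115 m/m³
V = d / (distance per unit fuel) = 255135 / 729115 = 0.349924 m³
In in³: 0.349924 / 1.63871×10⁻⁵ = 21353.6 in³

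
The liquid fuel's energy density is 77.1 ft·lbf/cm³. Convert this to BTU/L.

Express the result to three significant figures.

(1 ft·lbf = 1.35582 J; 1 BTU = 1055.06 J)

77.1 ft·lbf/cm³ × 1.35582 J/ft·lbf ÷ 10⁻⁶ m³/cm³ = 1.04534×10⁸ J/m³
1.04534×10⁸ J/m³ ÷ 1055.06 J/BTU × 0.001 m³/L = 99.0787 BTU/L

99.1 BTU/L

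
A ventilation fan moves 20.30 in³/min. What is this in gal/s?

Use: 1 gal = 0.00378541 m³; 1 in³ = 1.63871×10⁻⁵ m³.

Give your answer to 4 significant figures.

0.001465 gal/s

20.30 in³/min × 1.63871×10⁻⁵ m³/in³ ÷ 60 s/min = 5.5443×10⁻⁶ m³/s
5.5443×10⁻⁶ m³/s ÷ 0.00378541 m³/gal = 0.00146465 gal/s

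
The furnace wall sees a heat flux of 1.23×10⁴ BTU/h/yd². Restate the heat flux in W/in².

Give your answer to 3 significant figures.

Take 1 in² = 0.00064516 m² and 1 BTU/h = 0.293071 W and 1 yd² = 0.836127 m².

1.23×10⁴ BTU/h/yd² × 0.293071 W/BTU/h ÷ 0.836127 m²/yd² = 4311.27 W/m²
4311.27 W/m² × 0.00064516 m²/in² = 2.78146 W/in²

2.78 W/in²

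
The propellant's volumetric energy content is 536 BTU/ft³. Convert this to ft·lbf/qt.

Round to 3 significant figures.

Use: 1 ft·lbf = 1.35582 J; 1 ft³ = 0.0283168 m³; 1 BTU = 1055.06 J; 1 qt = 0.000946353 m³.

1.39×10⁴ ft·lbf/qt

536 BTU/ft³ × 1055.06 J/BTU ÷ 0.0283168 m³/ft³ = 1.99709×10⁷ J/m³
1.99709×10⁷ J/m³ ÷ 1.35582 J/ft·lbf × 0.000946353 m³/qt = 13939.6 ft·lbf/qt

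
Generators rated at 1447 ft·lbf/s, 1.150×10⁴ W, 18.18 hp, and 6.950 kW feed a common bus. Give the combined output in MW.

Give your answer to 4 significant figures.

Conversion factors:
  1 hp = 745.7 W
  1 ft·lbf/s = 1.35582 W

0.03397 MW

1447 ft·lbf/s × 1.35582 → 1961.87 W
1.150×10⁴ W (already W)
18.18 hp × 745.7 → 13556.8 W
6.950 kW × 1000 → 6950 W
Total: 1961.87 + 11500 + 13556.8 + 6950 = 33968.7 W
In MW: 33968.7 / 1000000 = 0.0339687 MW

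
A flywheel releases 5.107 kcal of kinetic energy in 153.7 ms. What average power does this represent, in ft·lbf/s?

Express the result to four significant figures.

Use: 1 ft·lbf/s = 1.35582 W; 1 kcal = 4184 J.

5.107 kcal × 4184 → 21367.7 J
153.7 ms × 0.001 → 0.1537 s
P = E / t = 21367.7 J / 0.1537 s = 139022 W
139022 W ÷ (1.35582 W/ft·lbf/s) = 102537 ft·lbf/s

1.025×10⁵ ft·lbf/s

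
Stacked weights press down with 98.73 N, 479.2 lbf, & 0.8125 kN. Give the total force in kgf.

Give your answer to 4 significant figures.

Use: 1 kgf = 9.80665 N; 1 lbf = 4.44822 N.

98.73 N (already N)
479.2 lbf × 4.44822 = 2131.59 N
0.8125 kN × 1000 = 812.5 N
Combined: 98.73 + 2131.59 + 812.5 = 3042.82 N
In kgf: 3042.82 / 9.80665 = 310.281 kgf

310.3 kgf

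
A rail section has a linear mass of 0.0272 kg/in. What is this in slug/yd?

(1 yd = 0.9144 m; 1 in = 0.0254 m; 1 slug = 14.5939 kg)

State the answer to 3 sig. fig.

0.0272 kg/in ÷ 0.0254 m/in = 1.07087 kg/m
1.07087 kg/m ÷ 14.5939 kg/slug × 0.9144 m/yd = 0.0670968 slug/yd

0.0671 slug/yd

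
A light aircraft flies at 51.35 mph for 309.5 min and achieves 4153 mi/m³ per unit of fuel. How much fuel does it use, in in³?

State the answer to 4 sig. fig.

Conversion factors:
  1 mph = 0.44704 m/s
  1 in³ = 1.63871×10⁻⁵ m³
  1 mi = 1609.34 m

51.35 mph → 22.9555 m/s
309.5 min → 18570 s
d = v × t = 22.9555 × 18570 = 426284 m
4153 mi/m³ → 6.68359×10⁶ m/m³
V = d / (distance per unit fuel) = 426284 / 6.68359×10⁶ = 0.0637807 m³
In in³: 0.0637807 / 1.63871×10⁻⁵ = 3892.13 in³

3892 in³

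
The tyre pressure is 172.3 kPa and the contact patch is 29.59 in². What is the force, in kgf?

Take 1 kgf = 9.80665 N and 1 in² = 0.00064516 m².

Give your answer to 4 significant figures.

335.4 kgf

172.3 kPa × 1000 = 172300 Pa
29.59 in² × 0.00064516 = 0.0190903 m²
F = P × A = 172300 Pa × 0.0190903 m² = 3289.26 N
3289.26 N ÷ (9.80665 N/kgf) = 335.411 kgf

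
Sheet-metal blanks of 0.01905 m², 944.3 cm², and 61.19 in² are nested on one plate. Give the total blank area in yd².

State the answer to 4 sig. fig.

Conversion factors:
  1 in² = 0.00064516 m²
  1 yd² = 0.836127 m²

0.1829 yd²

0.01905 m² (already m²)
944.3 cm² × 0.0001 = 0.09443 m²
61.19 in² × 0.00064516 = 0.0394773 m²
Sum: 0.01905 + 0.09443 + 0.0394773 = 0.152957 m²
In yd²: 0.152957 / 0.836127 = 0.182935 yd²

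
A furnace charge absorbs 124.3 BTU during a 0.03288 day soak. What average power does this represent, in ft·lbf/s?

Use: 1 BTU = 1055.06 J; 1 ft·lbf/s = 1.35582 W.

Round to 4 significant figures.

34.05 ft·lbf/s

124.3 BTU × 1055.06 = 131144 J
0.03288 day × 86400 = 2840.83 s
P = E / t = 131144 J / 2840.83 s = 46.164 W
46.164 W ÷ (1.35582 W/ft·lbf/s) = 34.0488 ft·lbf/s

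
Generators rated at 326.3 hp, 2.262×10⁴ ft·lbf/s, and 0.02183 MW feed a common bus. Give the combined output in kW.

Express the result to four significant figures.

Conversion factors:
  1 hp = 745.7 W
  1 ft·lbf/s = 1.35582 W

326.3 hp × 745.7 → 243322 W
2.262×10⁴ ft·lbf/s × 1.35582 → 30668.6 W
0.02183 MW × 1000000 → 21830 W
Total: 243322 + 30668.6 + 21830 = 295821 W
In kW: 295821 / 1000 = 295.821 kW

295.8 kW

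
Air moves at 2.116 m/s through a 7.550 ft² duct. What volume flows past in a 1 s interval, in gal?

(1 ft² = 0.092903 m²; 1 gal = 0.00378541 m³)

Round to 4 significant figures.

7.550 ft² × 0.092903 → 0.701418 m²
V = v × A × t = 2.116 m/s × 0.701418 m² × 1 s = 1.4842 m³
1.4842 m³ ÷ (0.00378541 m³/gal) = 392.084 gal

392.1 gal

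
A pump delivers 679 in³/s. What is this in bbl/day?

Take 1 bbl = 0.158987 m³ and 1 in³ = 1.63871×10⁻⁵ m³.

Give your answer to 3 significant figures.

679 in³/s × 1.63871×10⁻⁵ m³/in³ = 0.0111268 m³/s
0.0111268 m³/s ÷ 0.158987 m³/bbl × 86400 s/day = 6046.76 bbl/day

6050 bbl/day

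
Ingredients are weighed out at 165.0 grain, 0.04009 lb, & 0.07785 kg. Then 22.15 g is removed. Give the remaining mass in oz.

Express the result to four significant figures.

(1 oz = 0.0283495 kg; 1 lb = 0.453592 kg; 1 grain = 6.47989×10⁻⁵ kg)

165.0 grain × 6.47989×10⁻⁵ = 0.0106918 kg
0.04009 lb × 0.453592 = 0.0181845 kg
0.07785 kg (already kg)
22.15 g × 0.001 = 0.02215 kg
Sum: 0.0106918 + 0.0181845 + 0.07785 − 0.02215 = 0.0845763 kg
In oz: 0.0845763 / 0.0283495 = 2.98334 oz

2.983 oz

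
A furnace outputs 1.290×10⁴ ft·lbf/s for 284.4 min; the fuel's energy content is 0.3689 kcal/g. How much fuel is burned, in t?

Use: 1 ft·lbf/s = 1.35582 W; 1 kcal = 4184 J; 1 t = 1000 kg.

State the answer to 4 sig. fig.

1.290×10⁴ ft·lbf/s → 17490.1 W
284.4 min → 17064 s
E = P × t = 17490.1 × 17064 = 2.98451×10⁸ J
0.3689 kcal/g → 1.54348×10⁶ J/kg
m = E / e_s = 2.98451×10⁸ / 1.54348×10⁶ = 193.362 kg
In t: 193.362 / 1000 = 0.193362 t

0.1934 t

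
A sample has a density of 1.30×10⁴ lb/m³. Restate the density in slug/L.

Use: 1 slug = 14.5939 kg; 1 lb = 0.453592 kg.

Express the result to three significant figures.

0.404 slug/L

1.30×10⁴ lb/m³ × 0.453592 kg/lb = 5896.7 kg/m³
5896.7 kg/m³ ÷ 14.5939 kg/slug × 0.001 m³/L = 0.404052 slug/L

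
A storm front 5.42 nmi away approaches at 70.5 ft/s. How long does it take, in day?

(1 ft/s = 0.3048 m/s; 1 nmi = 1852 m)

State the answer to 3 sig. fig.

5.42 nmi × 1852 → 10037.8 m
70.5 ft/s × 0.3048 → 21.4884 m/s
t = d / v = 10037.8 m / 21.4884 m/s = 467.126 s
467.126 s ÷ (86400 s/day) = 0.00540655 day

0.00541 day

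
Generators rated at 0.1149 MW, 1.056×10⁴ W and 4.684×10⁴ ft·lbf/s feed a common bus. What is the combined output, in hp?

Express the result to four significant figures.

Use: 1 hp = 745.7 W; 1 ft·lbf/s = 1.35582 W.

253.4 hp

0.1149 MW × 1000000 = 114900 W
1.056×10⁴ W (already W)
4.684×10⁴ ft·lbf/s × 1.35582 = 63506.6 W
Total: 114900 + 10560 + 63506.6 = 188967 W
In hp: 188967 / 745.7 = 253.409 hp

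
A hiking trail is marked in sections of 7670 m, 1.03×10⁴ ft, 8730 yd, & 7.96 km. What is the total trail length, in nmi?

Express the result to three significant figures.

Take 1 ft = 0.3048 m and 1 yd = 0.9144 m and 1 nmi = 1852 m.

14.4 nmi

7670 m (already m)
1.03×10⁴ ft × 0.3048 → 3139.44 m
8730 yd × 0.9144 → 7982.71 m
7.96 km × 1000 → 7960 m
Combined: 7670 + 3139.44 + 7982.71 + 7960 = 26752.2 m
In nmi: 26752.2 / 1852 = 14.445 nmi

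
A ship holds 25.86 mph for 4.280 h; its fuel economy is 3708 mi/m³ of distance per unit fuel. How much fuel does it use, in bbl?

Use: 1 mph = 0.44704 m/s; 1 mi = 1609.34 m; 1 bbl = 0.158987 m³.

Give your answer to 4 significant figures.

25.86 mph → 11.5605 m/s
4.280 h → 15408 s
d = v × t = 11.5605 × 15408 = 178124 m
3708 mi/m³ → 5.96743×10⁶ m/m³
V = d / (distance per unit fuel) = 178124 / 5.96743×10⁶ = 0.0298494 m³
In bbl: 0.0298494 / 0.158987 = 0.187747 bbl

0.1877 bbl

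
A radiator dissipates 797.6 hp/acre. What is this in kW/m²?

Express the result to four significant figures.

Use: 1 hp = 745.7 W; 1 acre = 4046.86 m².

0.1470 kW/m²

797.6 hp/acre × 745.7 W/hp ÷ 4046.86 m²/acre = 146.971 W/m²
146.971 W/m² ÷ 1000 W/kW = 0.146971 kW/m²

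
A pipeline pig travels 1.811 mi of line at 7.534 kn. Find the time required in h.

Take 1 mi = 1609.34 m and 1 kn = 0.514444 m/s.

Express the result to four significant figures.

1.811 mi × 1609.34 = 2914.51 m
7.534 kn × 0.514444 = 3.87582 m/s
t = d / v = 2914.51 m / 3.87582 m/s = 751.972 s
751.972 s ÷ (3600 s/h) = 0.208881 h

0.2089 h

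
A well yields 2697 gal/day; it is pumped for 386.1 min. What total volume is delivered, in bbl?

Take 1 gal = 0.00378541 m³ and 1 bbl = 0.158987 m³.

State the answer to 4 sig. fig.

17.22 bbl

2697 gal/day → 1.18163×10⁻⁴ m³/s
386.1 min → 23166 s
V = Q × t = 1.18163×10⁻⁴ × 23166 = 2.73736 m³
In bbl: 2.73736 / 0.158987 = 17.2175 bbl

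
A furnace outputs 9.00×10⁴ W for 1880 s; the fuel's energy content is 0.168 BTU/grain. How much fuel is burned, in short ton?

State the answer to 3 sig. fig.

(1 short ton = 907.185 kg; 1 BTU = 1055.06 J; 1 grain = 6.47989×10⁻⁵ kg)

E = P × t = 90000 × 1880 = 1.692×10⁸ J
0.168 BTU/grain → 2.73539×10⁶ J/kg
m = E / e_s = 1.692×10⁸ / 2.73539×10⁶ = 61.8559 kg
In short ton: 61.8559 / 907.185 = 0.0681844 short ton

0.0682 short ton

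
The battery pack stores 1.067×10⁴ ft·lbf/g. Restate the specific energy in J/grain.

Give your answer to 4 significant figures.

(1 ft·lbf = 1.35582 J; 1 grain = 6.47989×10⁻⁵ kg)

1.067×10⁴ ft·lbf/g × 1.35582 J/ft·lbf ÷ 0.001 kg/g = 1.44666×10⁷ J/kg
1.44666×10⁷ J/kg × 6.47989×10⁻⁵ kg/grain = 937.42 J/grain

937.4 J/grain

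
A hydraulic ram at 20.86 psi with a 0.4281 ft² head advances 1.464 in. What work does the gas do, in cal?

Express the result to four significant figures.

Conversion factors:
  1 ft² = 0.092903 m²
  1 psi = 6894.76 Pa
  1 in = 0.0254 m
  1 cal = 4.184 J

20.86 psi → 143825 Pa
0.4281 ft² → 0.0397718 m²
F = P × A = 143825 × 0.0397718 = 5720.18 N
1.464 in → 0.0371856 m
W = F × d = 5720.18 × 0.0371856 = 212.708 J
In cal: 212.708 / 4.184 = 50.8384 cal

50.84 cal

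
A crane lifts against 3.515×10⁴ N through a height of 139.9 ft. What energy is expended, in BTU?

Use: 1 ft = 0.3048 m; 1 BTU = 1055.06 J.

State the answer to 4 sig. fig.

1421 BTU

139.9 ft × 0.3048 = 42.6415 m
W = F × d = 35150 N × 42.6415 m = 1.49885×10⁶ J
1.49885×10⁶ J ÷ (1055.06 J/BTU) = 1420.63 BTU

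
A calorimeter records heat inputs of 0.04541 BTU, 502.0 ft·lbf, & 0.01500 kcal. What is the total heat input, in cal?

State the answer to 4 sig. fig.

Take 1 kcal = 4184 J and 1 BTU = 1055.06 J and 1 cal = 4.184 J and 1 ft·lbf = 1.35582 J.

0.04541 BTU × 1055.06 → 47.9103 J
502.0 ft·lbf × 1.35582 → 680.622 J
0.01500 kcal × 4184 → 62.76 J
Total: 47.9103 + 680.622 + 62.76 = 791.292 J
In cal: 791.292 / 4.184 = 189.123 cal

189.1 cal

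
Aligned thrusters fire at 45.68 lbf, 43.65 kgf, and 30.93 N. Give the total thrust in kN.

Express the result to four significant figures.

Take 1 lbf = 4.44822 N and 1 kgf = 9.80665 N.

45.68 lbf × 4.44822 = 203.195 N
43.65 kgf × 9.80665 = 428.06 N
30.93 N (already N)
Combined: 203.195 + 428.06 + 30.93 = 662.185 N
In kN: 662.185 / 1000 = 0.662185 kN

0.6622 kN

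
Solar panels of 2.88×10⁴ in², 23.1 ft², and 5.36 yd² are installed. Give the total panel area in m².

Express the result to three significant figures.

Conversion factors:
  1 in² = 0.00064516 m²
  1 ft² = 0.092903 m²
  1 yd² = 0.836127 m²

2.88×10⁴ in² × 0.00064516 = 18.5806 m²
23.1 ft² × 0.092903 = 2.14606 m²
5.36 yd² × 0.836127 = 4.48164 m²
Sum: 18.5806 + 2.14606 + 4.48164 = 25.2083 m²

25.2 m²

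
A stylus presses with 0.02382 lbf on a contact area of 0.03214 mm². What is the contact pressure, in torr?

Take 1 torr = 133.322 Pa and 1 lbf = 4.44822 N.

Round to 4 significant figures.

0.02382 lbf × 4.44822 → 0.105957 N
0.03214 mm² × 10⁻⁶ → 3.214×10⁻⁸ m²
P = F / A = 0.105957 N / 3.214×10⁻⁸ m² = 3.29673×10⁶ Pa
3.29673×10⁶ Pa ÷ (133.322 Pa/torr) = 24727.6 torr

2.473×10⁴ torr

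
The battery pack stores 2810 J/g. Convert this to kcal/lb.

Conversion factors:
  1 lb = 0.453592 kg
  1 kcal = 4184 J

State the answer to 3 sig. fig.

305 kcal/lb

2810 J/g ÷ 0.001 kg/g = 2.81×10⁶ J/kg
2.81×10⁶ J/kg ÷ 4184 J/kcal × 0.453592 kg/lb = 304.635 kcal/lb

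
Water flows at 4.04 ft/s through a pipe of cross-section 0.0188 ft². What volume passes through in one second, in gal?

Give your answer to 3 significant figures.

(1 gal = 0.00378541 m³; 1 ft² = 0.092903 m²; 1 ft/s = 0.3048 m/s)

4.04 ft/s × 0.3048 → 1.23139 m/s
0.0188 ft² × 0.092903 → 0.00174658 m²
V = v × A × t = 1.23139 m/s × 0.00174658 m² × 1 s = 0.00215072 m³
0.00215072 m³ ÷ (0.00378541 m³/gal) = 0.56816 gal

0.568 gal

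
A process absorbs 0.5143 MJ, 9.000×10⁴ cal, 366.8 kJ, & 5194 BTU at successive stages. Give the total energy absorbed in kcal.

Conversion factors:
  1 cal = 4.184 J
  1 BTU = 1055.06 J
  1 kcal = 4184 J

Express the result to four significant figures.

1610 kcal

0.5143 MJ × 1000000 → 514300 J
9.000×10⁴ cal × 4.184 → 376560 J
366.8 kJ × 1000 → 366800 J
5194 BTU × 1055.06 → 5.47998×10⁶ J
Sum: 514300 + 376560 + 366800 + 5.47998×10⁶ = 6.73764×10⁶ J
In kcal: 6.73764×10⁶ / 4184 = 1610.33 kcal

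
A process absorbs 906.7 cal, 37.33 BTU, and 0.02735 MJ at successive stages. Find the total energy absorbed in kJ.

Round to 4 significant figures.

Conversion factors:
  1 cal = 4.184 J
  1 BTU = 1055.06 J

906.7 cal × 4.184 = 3793.63 J
37.33 BTU × 1055.06 = 39385.4 J
0.02735 MJ × 1000000 = 27350 J
Combined: 3793.63 + 39385.4 + 27350 = 70529 J
In kJ: 70529 / 1000 = 70.529 kJ

70.53 kJ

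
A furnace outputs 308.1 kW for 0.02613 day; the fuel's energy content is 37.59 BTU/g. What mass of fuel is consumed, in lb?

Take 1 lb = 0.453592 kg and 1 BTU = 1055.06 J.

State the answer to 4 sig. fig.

38.67 lb

308.1 kW → 308100 W
0.02613 day → 2257.63 s
E = P × t = 308100 × 2257.63 = 6.95576×10⁸ J
37.59 BTU/g → 3.96597×10⁷ J/kg
m = E / e_s = 6.95576×10⁸ / 3.96597×10⁷ = 17.5386 kg
In lb: 17.5386 / 0.453592 = 38.666 lb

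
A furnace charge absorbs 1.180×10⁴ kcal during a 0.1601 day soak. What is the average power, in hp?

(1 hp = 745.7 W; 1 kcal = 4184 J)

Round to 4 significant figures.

4.786 hp

1.180×10⁴ kcal × 4184 → 4.93712×10⁷ J
0.1601 day × 86400 → 13832.6 s
P = E / t = 4.93712×10⁷ J / 13832.6 s = 3569.19 W
3569.19 W ÷ (745.7 W/hp) = 4.78636 hp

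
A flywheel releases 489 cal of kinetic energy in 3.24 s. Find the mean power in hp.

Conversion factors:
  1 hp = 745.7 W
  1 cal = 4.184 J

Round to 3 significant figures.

489 cal × 4.184 → 2045.98 J
P = E / t = 2045.98 J / 3.24 s = 631.475 W
631.475 W ÷ (745.7 W/hp) = 0.846822 hp

0.847 hp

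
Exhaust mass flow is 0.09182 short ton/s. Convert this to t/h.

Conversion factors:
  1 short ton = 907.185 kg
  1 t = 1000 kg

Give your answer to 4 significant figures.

0.09182 short ton/s × 907.185 kg/short ton = 83.2977 kg/s
83.2977 kg/s ÷ 1000 kg/t × 3600 s/h = 299.872 t/h

299.9 t/h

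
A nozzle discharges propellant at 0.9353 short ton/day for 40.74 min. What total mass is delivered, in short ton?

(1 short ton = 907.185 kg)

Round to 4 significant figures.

0.02646 short ton

0.9353 short ton/day → 0.00982049 kg/s
40.74 min → 2444.4 s
m = ṁ × t = 0.00982049 × 2444.4 = 24.0052 kg
In short ton: 24.0052 / 907.185 = 0.0264612 short ton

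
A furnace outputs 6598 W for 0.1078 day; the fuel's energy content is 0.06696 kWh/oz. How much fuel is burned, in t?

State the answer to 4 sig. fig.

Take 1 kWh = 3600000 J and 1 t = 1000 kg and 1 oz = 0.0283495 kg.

0.1078 day → 9313.92 s
E = P × t = 6598 × 9313.92 = 6.14532×10⁷ J
0.06696 kWh/oz → 8.50301×10⁶ J/kg
m = E / e_s = 6.14532×10⁷ / 8.50301×10⁶ = 7.22723 kg
In t: 7.22723 / 1000 = 0.00722723 t

0.007227 t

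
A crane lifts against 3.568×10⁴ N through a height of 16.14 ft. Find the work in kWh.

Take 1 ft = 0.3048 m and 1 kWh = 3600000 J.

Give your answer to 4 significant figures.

16.14 ft × 0.3048 = 4.91947 m
W = F × d = 35680 N × 4.91947 m = 175527 J
175527 J ÷ (3600000 J/kWh) = 0.0487575 kWh

0.04876 kWh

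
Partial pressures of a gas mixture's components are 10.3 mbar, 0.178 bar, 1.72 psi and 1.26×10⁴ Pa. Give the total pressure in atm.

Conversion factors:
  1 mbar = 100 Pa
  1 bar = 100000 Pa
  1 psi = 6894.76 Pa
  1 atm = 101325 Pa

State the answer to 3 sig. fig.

0.427 atm

10.3 mbar × 100 = 1030 Pa
0.178 bar × 100000 = 17800 Pa
1.72 psi × 6894.76 = 11859 Pa
1.26×10⁴ Pa (already Pa)
Total: 1030 + 17800 + 11859 + 12600 = 43289 Pa
In atm: 43289 / 101325 = 0.427229 atm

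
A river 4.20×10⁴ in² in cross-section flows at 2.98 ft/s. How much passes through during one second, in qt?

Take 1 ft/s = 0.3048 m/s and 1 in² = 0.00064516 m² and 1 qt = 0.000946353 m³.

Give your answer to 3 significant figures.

2.60×10⁴ qt

2.98 ft/s × 0.3048 = 0.908304 m/s
4.20×10⁴ in² × 0.00064516 = 27.0967 m²
V = v × A × t = 0.908304 m/s × 27.0967 m² × 1 s = 24.612 m³
24.612 m³ ÷ (0.000946353 m³/qt) = 26007.2 qt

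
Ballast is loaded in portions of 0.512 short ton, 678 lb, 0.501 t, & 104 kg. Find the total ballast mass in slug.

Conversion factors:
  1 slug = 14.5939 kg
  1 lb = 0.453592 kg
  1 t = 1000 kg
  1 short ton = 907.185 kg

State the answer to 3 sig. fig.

0.512 short ton × 907.185 = 464.479 kg
678 lb × 0.453592 = 307.535 kg
0.501 t × 1000 = 501 kg
104 kg (already kg)
Combined: 464.479 + 307.535 + 501 + 104 = 1377.01 kg
In slug: 1377.01 / 14.5939 = 94.3552 slug

94.4 slug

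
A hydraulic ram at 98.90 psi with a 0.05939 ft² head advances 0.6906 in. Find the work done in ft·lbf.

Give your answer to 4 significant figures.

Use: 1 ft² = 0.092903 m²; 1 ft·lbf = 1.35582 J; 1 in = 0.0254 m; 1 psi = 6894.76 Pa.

98.90 psi → 681892 Pa
0.05939 ft² → 0.00551751 m²
F = P × A = 681892 × 0.00551751 = 3762.35 N
0.6906 in → 0.0175412 m
W = F × d = 3762.35 × 0.0175412 = 65.9961 J
In ft·lbf: 65.9961 / 1.35582 = 48.6762 ft·lbf

48.68 ft·lbf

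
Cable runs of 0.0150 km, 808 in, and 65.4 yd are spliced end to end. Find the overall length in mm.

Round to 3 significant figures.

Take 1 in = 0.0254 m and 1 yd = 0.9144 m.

9.53×10⁴ mm

0.0150 km × 1000 → 15 m
808 in × 0.0254 → 20.5232 m
65.4 yd × 0.9144 → 59.8018 m
Sum: 15 + 20.5232 + 59.8018 = 95.325 m
In mm: 95.325 / 0.001 = 95325 mm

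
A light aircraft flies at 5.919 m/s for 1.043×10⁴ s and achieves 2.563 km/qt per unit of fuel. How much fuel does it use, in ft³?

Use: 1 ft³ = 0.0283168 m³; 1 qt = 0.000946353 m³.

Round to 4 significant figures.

d = v × t = 5.919 × 10430 = 61735.2 m
2.563 km/qt → 2.70829×10⁶ m/m³
V = d / (distance per unit fuel) = 61735.2 / 2.70829×10⁶ = 0.0227949 m³
In ft³: 0.0227949 / 0.0283168 = 0.804996 ft³

0.8050 ft³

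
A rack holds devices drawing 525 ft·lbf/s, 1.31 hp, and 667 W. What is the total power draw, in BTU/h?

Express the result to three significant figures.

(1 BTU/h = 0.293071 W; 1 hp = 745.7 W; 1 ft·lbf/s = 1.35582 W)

525 ft·lbf/s × 1.35582 → 711.806 W
1.31 hp × 745.7 → 976.867 W
667 W (already W)
Combined: 711.806 + 976.867 + 667 = 2355.67 W
In BTU/h: 2355.67 / 0.293071 = 8037.88 BTU/h

8040 BTU/h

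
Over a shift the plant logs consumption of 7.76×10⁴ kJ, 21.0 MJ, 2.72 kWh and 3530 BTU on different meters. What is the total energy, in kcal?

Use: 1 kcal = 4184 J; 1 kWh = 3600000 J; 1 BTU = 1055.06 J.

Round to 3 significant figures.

7.76×10⁴ kJ × 1000 = 7.76×10⁷ J
21.0 MJ × 1000000 = 2.1×10⁷ J
2.72 kWh × 3600000 = 9.792×10⁶ J
3530 BTU × 1055.06 = 3.72436×10⁶ J
Total: 7.76×10⁷ + 2.1×10⁷ + 9.792×10⁶ + 3.72436×10⁶ = 1.12116×10⁸ J
In kcal: 1.12116×10⁸ / 4184 = 26796.4 kcal

2.68×10⁴ kcal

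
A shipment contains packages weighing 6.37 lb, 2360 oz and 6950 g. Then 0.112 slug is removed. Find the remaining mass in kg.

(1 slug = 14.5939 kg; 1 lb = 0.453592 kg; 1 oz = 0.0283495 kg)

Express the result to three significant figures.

75.1 kg

6.37 lb × 0.453592 → 2.88938 kg
2360 oz × 0.0283495 → 66.9048 kg
6950 g × 0.001 → 6.95 kg
0.112 slug × 14.5939 → 1.63452 kg
Sum: 2.88938 + 66.9048 + 6.95 − 1.63452 = 75.1097 kg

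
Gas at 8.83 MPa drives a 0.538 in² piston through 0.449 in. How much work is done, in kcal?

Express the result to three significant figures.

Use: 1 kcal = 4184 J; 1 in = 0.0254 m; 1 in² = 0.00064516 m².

0.00835 kcal

8.83 MPa → 8.83×10⁶ Pa
0.538 in² → 3.47096×10⁻⁴ m²
F = P × A = 8.83×10⁶ × 3.47096×10⁻⁴ = 3064.86 N
0.449 in → 0.0114046 m
W = F × d = 3064.86 × 0.0114046 = 34.9535 J
In kcal: 34.9535 / 4184 = 0.00835409 kcal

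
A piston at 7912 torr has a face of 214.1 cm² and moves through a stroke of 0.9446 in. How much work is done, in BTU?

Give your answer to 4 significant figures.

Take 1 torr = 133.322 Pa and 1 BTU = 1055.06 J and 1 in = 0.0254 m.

7912 torr → 1.05484×10⁶ Pa
214.1 cm² → 0.02141 m²
F = P × A = 1.05484×10⁶ × 0.02141 = 22584.1 N
0.9446 in → 0.0239928 m
W = F × d = 22584.1 × 0.0239928 = 541.856 J
In BTU: 541.856 / 1055.06 = 0.513578 BTU

0.5136 BTU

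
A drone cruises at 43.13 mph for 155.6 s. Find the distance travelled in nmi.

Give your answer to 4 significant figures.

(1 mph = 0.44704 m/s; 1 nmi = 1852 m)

43.13 mph × 0.44704 = 19.2808 m/s
d = v × t = 19.2808 m/s × 155.6 s = 3000.09 m
3000.09 m ÷ (1852 m/nmi) = 1.61992 nmi

1.620 nmi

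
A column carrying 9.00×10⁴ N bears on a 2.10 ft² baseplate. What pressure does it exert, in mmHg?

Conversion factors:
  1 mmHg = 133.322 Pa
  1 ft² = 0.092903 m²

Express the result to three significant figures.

2.10 ft² × 0.092903 = 0.195096 m²
P = F / A = 90000 N / 0.195096 m² = 461311 Pa
461311 Pa ÷ (133.322 Pa/mmHg) = 3460.13 mmHg

3460 mmHg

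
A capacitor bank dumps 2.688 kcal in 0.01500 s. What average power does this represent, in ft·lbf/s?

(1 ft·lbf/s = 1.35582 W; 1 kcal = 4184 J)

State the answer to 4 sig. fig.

2.688 kcal × 4184 = 11246.6 J
P = E / t = 11246.6 J / 0.015 s = 749773 W
749773 W ÷ (1.35582 W/ft·lbf/s) = 553003 ft·lbf/s

5.530×10⁵ ft·lbf/s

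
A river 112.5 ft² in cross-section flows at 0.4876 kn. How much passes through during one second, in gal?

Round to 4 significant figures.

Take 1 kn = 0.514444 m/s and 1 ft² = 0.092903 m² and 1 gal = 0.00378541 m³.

692.6 gal

0.4876 kn × 0.514444 = 0.250843 m/s
112.5 ft² × 0.092903 = 10.4516 m²
V = v × A × t = 0.250843 m/s × 10.4516 m² × 1 s = 2.62171 m³
2.62171 m³ ÷ (0.00378541 m³/gal) = 692.583 gal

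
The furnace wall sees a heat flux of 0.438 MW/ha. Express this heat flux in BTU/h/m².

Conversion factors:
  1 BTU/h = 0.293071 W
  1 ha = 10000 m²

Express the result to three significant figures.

0.438 MW/ha × 1000000 W/MW ÷ 10000 m²/ha = 43.8 W/m²
43.8 W/m² ÷ 0.293071 W/BTU/h = 149.452 BTU/h/m²

149 BTU/h/m²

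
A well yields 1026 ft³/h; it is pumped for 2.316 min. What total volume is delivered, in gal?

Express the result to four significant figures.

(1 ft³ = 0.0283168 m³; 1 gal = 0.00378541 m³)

1026 ft³/h → 0.00807029 m³/s
2.316 min → 138.96 s
V = Q × t = 0.00807029 × 138.96 = 1.12145 m³
In gal: 1.12145 / 0.00378541 = 296.256 gal

296.3 gal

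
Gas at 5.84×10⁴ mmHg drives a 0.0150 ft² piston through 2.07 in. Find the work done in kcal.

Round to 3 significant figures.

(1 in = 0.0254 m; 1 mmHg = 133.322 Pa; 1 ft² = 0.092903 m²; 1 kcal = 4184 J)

0.136 kcal

5.84×10⁴ mmHg → 7.786×10⁶ Pa
0.0150 ft² → 0.00139354 m²
F = P × A = 7.786×10⁶ × 0.00139354 = 10850.1 N
2.07 in → 0.052578 m
W = F × d = 10850.1 × 0.052578 = 570.477 J
In kcal: 570.477 / 4184 = 0.136347 kcal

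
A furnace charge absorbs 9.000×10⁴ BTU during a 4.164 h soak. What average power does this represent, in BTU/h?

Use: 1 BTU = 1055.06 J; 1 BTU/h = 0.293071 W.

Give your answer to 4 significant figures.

9.000×10⁴ BTU × 1055.06 → 9.49554×10⁷ J
4.164 h × 3600 → 14990.4 s
P = E / t = 9.49554×10⁷ J / 14990.4 s = 6334.41 W
6334.41 W ÷ (0.293071 W/BTU/h) = 21613.9 BTU/h

2.161×10⁴ BTU/h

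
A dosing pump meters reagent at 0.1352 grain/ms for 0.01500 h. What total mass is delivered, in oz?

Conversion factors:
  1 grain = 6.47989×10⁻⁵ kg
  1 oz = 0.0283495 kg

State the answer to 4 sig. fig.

16.69 oz

0.1352 grain/ms → 0.00876081 kg/s
0.01500 h → 54 s
m = ṁ × t = 0.00876081 × 54 = 0.473084 kg
In oz: 0.473084 / 0.0283495 = 16.6876 oz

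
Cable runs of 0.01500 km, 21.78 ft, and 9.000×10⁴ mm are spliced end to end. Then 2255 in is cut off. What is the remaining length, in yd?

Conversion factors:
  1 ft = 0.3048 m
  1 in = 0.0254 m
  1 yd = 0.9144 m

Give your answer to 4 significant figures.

59.45 yd

0.01500 km × 1000 → 15 m
21.78 ft × 0.3048 → 6.63854 m
9.000×10⁴ mm × 0.001 → 90 m
2255 in × 0.0254 → 57.277 m
Net: 15 + 6.63854 + 90 − 57.277 = 54.3615 m
In yd: 54.3615 / 0.9144 = 59.4505 yd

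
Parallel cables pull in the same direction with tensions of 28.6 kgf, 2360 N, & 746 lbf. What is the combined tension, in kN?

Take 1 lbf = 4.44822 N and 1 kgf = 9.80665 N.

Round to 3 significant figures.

28.6 kgf × 9.80665 = 280.47 N
2360 N (already N)
746 lbf × 4.44822 = 3318.37 N
Total: 280.47 + 2360 + 3318.37 = 5958.84 N
In kN: 5958.84 / 1000 = 5.95884 kN

5.96 kN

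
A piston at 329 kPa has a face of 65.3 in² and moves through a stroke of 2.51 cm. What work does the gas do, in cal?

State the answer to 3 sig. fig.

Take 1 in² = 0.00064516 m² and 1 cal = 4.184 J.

83.1 cal

329 kPa → 329000 Pa
65.3 in² → 0.0421289 m²
F = P × A = 329000 × 0.0421289 = 13860.4 N
2.51 cm → 0.0251 m
W = F × d = 13860.4 × 0.0251 = 347.896 J
In cal: 347.896 / 4.184 = 83.1491 cal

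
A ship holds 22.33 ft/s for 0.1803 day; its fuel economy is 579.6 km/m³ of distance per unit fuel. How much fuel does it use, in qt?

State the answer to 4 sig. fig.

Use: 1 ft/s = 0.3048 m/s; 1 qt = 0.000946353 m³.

193.3 qt

22.33 ft/s → 6.80618 m/s
0.1803 day → 15577.9 s
d = v × t = 6.80618 × 15577.9 = 106026 m
579.6 km/m³ → 579600 m/m³
V = d / (distance per unit fuel) = 106026 / 579600 = 0.18293 m³
In qt: 0.18293 / 0.000946353 = 193.3 qt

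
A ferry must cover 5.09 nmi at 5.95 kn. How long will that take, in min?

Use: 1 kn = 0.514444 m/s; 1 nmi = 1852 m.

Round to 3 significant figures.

51.3 min

5.09 nmi × 1852 → 9426.68 m
5.95 kn × 0.514444 → 3.06094 m/s
t = d / v = 9426.68 m / 3.06094 m/s = 3079.67 s
3079.67 s ÷ (60 s/min) = 51.3278 min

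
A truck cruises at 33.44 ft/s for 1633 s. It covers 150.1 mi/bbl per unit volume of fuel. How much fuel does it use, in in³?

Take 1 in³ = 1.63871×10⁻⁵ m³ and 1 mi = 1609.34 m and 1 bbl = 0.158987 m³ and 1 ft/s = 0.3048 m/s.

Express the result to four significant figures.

33.44 ft/s → 10.1925 m/s
d = v × t = 10.1925 × 1633 = 16644.4 m
150.1 mi/bbl → 1.51938×10⁶ m/m³
V = d / (distance per unit fuel) = 16644.4 / 1.51938×10⁶ = 0.0109547 m³
In in³: 0.0109547 / 1.63871×10⁻⁵ = 668.495 in³

668.5 in³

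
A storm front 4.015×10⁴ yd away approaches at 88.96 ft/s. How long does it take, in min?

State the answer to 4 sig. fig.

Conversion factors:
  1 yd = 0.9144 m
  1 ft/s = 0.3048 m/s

4.015×10⁴ yd × 0.9144 → 36713.2 m
88.96 ft/s × 0.3048 → 27.115 m/s
t = d / v = 36713.2 m / 27.115 m/s = 1353.98 s
1353.98 s ÷ (60 s/min) = 22.5663 min

22.57 min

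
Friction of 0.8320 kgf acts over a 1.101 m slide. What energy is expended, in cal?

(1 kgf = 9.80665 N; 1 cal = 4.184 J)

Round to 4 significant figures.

0.8320 kgf × 9.80665 = 8.15913 N
W = F × d = 8.15913 N × 1.101 m = 8.9832 J
8.9832 J ÷ (4.184 J/cal) = 2.14704 cal

2.147 cal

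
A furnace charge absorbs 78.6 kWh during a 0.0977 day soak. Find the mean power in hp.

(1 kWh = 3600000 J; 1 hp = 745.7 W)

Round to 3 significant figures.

78.6 kWh × 3600000 = 2.8296×10⁸ J
0.0977 day × 86400 = 8441.28 s
P = E / t = 2.8296×10⁸ J / 8441.28 s = 33521 W
33521 W ÷ (745.7 W/hp) = 44.9524 hp

45.0 hp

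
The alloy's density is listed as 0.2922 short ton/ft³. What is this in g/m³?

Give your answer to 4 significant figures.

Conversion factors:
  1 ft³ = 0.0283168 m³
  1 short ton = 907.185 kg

0.2922 short ton/ft³ × 907.185 kg/short ton ÷ 0.0283168 m³/ft³ = 9361.21 kg/m³
9361.21 kg/m³ ÷ 0.001 kg/g = 9.36121×10⁶ g/m³

9.361×10⁶ g/m³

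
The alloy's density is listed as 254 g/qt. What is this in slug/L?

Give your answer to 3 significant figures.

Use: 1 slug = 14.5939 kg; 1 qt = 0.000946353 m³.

254 g/qt × 0.001 kg/g ÷ 0.000946353 m³/qt = 268.399 kg/m³
268.399 kg/m³ ÷ 14.5939 kg/slug × 0.001 m³/L = 0.0183912 slug/L

0.0184 slug/L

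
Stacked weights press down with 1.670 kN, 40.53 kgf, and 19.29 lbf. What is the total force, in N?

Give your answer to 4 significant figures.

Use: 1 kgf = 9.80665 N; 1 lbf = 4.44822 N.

2153 N

1.670 kN × 1000 = 1670 N
40.53 kgf × 9.80665 = 397.464 N
19.29 lbf × 4.44822 = 85.8062 N
Combined: 1670 + 397.464 + 85.8062 = 2153.27 N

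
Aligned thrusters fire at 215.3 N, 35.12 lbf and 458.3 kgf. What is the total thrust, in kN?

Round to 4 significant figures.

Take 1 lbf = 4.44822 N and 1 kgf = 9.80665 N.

4.866 kN

215.3 N (already N)
35.12 lbf × 4.44822 = 156.221 N
458.3 kgf × 9.80665 = 4494.39 N
Combined: 215.3 + 156.221 + 4494.39 = 4865.91 N
In kN: 4865.91 / 1000 = 4.86591 kN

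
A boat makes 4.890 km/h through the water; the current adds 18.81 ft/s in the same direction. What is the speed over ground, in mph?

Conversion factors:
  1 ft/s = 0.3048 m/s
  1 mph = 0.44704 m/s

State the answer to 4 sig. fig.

15.86 mph

4.890 km/h × (1/3.6) = 1.35833 m/s
18.81 ft/s × 0.3048 = 5.73329 m/s
Combined: 1.35833 + 5.73329 = 7.09162 m/s
In mph: 7.09162 / 0.44704 = 15.8635 mph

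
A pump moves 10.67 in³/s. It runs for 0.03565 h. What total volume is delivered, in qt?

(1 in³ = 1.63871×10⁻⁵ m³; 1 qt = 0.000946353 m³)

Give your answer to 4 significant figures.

23.71 qt

10.67 in³/s → 1.7485×10⁻⁴ m³/s
0.03565 h → 128.34 s
V = Q × t = 1.7485×10⁻⁴ × 128.34 = 0.0224402 m³
In qt: 0.0224402 / 0.000946353 = 23.7123 qt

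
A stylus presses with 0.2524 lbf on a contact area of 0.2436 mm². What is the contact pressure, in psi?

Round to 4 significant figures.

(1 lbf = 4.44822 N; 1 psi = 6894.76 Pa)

0.2524 lbf × 4.44822 = 1.12273 N
0.2436 mm² × 10⁻⁶ = 2.436×10⁻⁷ m²
P = F / A = 1.12273 N / 2.436×10⁻⁷ m² = 4.60891×10⁶ Pa
4.60891×10⁶ Pa ÷ (6894.76 Pa/psi) = 668.466 psi

668.5 psi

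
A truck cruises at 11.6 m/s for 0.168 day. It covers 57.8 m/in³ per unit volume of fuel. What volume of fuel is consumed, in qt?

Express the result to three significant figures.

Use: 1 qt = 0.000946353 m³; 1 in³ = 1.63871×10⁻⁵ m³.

0.168 day → 14515.2 s
d = v × t = 11.6 × 14515.2 = 168376 m
57.8 m/in³ → 3.52716×10⁶ m/m³
V = d / (distance per unit fuel) = 168376 / 3.52716×10⁶ = 0.047737 m³
In qt: 0.047737 / 0.000946353 = 50.4431 qt

50.4 qt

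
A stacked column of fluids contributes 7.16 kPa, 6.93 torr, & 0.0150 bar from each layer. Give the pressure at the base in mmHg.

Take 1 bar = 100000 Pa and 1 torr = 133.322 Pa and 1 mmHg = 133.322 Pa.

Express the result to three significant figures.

71.9 mmHg

7.16 kPa × 1000 = 7160 Pa
6.93 torr × 133.322 = 923.921 Pa
0.0150 bar × 100000 = 1500 Pa
Sum: 7160 + 923.921 + 1500 = 9583.92 Pa
In mmHg: 9583.92 / 133.322 = 71.8855 mmHg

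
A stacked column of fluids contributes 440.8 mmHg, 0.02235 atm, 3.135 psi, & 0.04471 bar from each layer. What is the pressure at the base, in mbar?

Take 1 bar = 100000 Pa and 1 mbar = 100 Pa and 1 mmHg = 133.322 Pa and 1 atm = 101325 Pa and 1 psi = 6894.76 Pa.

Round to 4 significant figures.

871.2 mbar

440.8 mmHg × 133.322 = 58768.3 Pa
0.02235 atm × 101325 = 2264.61 Pa
3.135 psi × 6894.76 = 21615.1 Pa
0.04471 bar × 100000 = 4471 Pa
Combined: 58768.3 + 2264.61 + 21615.1 + 4471 = 87119 Pa
In mbar: 87119 / 100 = 871.19 mbar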